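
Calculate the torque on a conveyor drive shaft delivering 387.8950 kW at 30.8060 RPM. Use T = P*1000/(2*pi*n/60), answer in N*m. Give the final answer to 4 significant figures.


omega = 2*pi*30.8060/60 = 3.226 rad/s
T = 387.8950*1000 / 3.226
T = 120200 N*m


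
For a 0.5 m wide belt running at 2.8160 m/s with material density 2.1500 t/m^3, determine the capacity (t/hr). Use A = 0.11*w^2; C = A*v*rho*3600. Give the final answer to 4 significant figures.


A = 0.11 * 0.5^2 = 0.0275 m^2
C = 0.0275 * 2.8160 * 2.1500 * 3600
C = 599.4 t/hr


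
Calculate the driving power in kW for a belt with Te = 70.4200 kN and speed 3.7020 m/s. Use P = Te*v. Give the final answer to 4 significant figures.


P = Te * v = 70.4200 * 3.7020
P = 260.7 kW


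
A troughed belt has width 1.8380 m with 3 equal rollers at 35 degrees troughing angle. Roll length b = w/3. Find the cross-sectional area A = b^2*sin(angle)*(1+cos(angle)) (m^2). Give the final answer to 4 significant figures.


b = 1.8380/3 = 0.612667 m
A = 0.612667^2 * sin(35 deg) * (1 + cos(35 deg))
A = 0.3917 m^2


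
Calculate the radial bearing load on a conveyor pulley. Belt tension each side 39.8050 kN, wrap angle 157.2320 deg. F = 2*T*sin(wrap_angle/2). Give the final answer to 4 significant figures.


F = 2 * 39.8050 * sin(157.2320/2 deg)
F = 78.04 kN


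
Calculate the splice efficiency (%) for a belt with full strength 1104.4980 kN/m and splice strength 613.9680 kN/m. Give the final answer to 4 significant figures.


Eff = 613.9680 / 1104.4980 * 100
Eff = 55.59 %


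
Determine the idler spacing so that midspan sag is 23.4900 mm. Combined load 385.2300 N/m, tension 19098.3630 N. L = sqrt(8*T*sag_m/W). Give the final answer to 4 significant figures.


sag = 23.4900/1000 = 0.023490 m
L = sqrt(8 * 19098.3630 * 0.023490 / 385.2300)
L = 3.052 m


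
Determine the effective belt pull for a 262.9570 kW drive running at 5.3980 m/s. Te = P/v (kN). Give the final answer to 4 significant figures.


Te = P / v = 262.9570 / 5.3980
Te = 48.71 kN


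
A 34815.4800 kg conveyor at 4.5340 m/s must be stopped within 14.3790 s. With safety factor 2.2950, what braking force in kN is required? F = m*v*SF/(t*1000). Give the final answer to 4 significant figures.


F = 34815.4800 * 4.5340 / 14.3790 * 2.2950 / 1000
F = 25.19 kN


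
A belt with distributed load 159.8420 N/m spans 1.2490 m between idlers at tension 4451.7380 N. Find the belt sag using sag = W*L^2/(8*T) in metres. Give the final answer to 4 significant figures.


sag = 159.8420 * 1.2490^2 / (8 * 4451.7380)
sag = 0.007002 m


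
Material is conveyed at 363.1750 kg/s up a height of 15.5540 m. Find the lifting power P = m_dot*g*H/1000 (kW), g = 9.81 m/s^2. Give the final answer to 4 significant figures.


P = 363.1750 * 9.81 * 15.5540 / 1000
P = 55.41 kW


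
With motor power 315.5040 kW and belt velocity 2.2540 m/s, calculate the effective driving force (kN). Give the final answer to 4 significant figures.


Te = P / v = 315.5040 / 2.2540
Te = 140.0 kN


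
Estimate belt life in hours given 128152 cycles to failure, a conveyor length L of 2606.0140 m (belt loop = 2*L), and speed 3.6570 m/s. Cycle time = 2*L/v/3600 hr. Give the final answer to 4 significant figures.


cycle_time = 2 * 2606.0140 / 3.6570 / 3600 = 0.395894 hr
life = 128152 * 0.395894 = 50730 hours


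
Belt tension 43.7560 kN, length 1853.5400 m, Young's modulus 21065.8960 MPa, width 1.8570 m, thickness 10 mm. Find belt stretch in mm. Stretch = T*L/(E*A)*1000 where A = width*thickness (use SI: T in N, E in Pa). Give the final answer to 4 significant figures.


A = 1.8570 * 0.01 = 0.01857 m^2
Stretch = 43.7560*1000 * 1853.5400 / (21065.8960e6 * 0.01857) * 1000
Stretch = 207.3 mm


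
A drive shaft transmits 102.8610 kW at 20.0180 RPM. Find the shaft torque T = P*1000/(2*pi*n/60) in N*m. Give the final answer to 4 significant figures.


omega = 2*pi*20.0180/60 = 2.09628 rad/s
T = 102.8610*1000 / 2.09628
T = 49070 N*m


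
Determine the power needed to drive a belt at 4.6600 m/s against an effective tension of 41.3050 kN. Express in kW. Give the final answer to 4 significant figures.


P = Te * v = 41.3050 * 4.6600
P = 192.5 kW


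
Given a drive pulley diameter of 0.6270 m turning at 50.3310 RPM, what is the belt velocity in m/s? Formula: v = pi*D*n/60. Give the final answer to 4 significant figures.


v = pi * 0.6270 * 50.3310 / 60
v = 1.652 m/s


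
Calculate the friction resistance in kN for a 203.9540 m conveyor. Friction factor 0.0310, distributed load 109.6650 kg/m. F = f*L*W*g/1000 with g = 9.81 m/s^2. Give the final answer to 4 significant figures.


F = 0.0310 * 203.9540 * 109.6650 * 9.81 / 1000
F = 6.802 kN


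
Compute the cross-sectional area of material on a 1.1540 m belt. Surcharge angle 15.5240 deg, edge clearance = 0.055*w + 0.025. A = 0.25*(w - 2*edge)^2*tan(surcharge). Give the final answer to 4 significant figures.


edge = 0.055*1.1540 + 0.025 = 0.08847 m
ew = 1.1540 - 2*0.08847 = 0.97706 m
A = 0.25 * 0.97706^2 * tan(15.5240 deg)
A = 0.06629 m^2


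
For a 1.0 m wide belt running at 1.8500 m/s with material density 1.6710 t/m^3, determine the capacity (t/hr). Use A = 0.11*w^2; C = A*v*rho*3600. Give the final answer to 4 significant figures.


A = 0.11 * 1.0^2 = 0.11 m^2
C = 0.11 * 1.8500 * 1.6710 * 3600
C = 1224 t/hr


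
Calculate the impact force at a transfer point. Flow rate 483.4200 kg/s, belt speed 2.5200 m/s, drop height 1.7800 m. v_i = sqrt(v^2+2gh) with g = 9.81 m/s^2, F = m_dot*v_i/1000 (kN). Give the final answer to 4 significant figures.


v_i = sqrt(2.5200^2 + 2*9.81*1.7800) = 6.42448 m/s
F = 483.4200 * 6.42448 / 1000
F = 3.106 kN


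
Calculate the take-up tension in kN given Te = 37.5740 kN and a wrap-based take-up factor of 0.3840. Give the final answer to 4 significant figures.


T_tu = 37.5740 * 0.3840
T_tu = 14.43 kN


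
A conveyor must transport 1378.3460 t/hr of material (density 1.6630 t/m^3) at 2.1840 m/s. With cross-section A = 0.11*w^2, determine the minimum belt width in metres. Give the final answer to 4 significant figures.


A_req = 1378.3460 / (2.1840 * 1.6630 * 3600) = 0.105417 m^2
w = sqrt(0.105417 / 0.11)
w = 0.9789 m


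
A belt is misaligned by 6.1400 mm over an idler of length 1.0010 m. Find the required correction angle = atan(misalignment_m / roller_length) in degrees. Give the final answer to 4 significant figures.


misalign_m = 6.1400 / 1000 = 0.006140 m
angle = atan(0.006140 / 1.0010)
angle = 0.3514 deg


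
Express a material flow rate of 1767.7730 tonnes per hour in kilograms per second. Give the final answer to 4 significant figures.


m_dot = 1767.7730 * 1000 / 3600
m_dot = 491.0 kg/s


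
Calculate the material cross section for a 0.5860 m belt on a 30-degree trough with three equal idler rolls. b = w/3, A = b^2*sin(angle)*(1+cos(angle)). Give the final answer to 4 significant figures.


b = 0.5860/3 = 0.195333 m
A = 0.195333^2 * sin(30 deg) * (1 + cos(30 deg))
A = 0.03560 m^2


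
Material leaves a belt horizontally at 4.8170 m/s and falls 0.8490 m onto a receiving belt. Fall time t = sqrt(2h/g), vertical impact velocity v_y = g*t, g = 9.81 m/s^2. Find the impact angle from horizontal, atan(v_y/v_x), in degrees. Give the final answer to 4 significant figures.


t = sqrt(2*0.8490/9.81) = 0.416039 s
v_y = 9.81 * 0.416039 = 4.08134 m/s
angle = atan(4.08134 / 4.8170) = 40.27 deg


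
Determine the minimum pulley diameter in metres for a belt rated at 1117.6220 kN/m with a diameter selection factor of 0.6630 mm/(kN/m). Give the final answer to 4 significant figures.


D = 1117.6220 * 0.6630 / 1000
D = 0.7410 m


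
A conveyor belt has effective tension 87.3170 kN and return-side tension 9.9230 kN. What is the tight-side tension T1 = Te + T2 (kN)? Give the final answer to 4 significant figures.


T1 = Te + T2 = 87.3170 + 9.9230
T1 = 97.24 kN


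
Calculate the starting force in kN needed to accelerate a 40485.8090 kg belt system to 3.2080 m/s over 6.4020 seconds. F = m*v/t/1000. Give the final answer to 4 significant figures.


F = 40485.8090 * 3.2080 / 6.4020 / 1000
F = 20.29 kN


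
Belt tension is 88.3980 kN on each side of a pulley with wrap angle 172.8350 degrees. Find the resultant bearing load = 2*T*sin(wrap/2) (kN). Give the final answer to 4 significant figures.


F = 2 * 88.3980 * sin(172.8350/2 deg)
F = 176.5 kN


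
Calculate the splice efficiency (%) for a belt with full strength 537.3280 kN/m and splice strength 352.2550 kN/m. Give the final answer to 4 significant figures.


Eff = 352.2550 / 537.3280 * 100
Eff = 65.56 %


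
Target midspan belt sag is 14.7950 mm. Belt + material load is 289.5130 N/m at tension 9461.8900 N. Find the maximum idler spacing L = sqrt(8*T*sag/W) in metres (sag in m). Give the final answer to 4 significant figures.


sag = 14.7950/1000 = 0.014795 m
L = sqrt(8 * 9461.8900 * 0.014795 / 289.5130)
L = 1.967 m


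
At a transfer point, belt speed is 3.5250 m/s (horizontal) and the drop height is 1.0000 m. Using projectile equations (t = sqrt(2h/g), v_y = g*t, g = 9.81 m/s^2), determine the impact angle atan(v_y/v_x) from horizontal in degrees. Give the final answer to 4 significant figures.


t = sqrt(2*1.0000/9.81) = 0.451524 s
v_y = 9.81 * 0.451524 = 4.42945 m/s
angle = atan(4.42945 / 3.5250) = 51.49 deg


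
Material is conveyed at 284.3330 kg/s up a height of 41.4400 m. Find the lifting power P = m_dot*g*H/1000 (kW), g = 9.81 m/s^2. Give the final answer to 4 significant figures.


P = 284.3330 * 9.81 * 41.4400 / 1000
P = 115.6 kW


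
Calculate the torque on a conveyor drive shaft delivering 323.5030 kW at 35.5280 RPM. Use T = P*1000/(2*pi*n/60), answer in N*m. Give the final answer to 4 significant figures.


omega = 2*pi*35.5280/60 = 3.72048 rad/s
T = 323.5030*1000 / 3.72048
T = 86950 N*m


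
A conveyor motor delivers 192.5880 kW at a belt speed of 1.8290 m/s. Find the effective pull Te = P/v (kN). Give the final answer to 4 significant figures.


Te = P / v = 192.5880 / 1.8290
Te = 105.3 kN


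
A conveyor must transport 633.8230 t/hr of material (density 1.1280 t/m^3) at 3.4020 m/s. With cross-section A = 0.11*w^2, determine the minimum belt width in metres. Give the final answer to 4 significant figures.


A_req = 633.8230 / (3.4020 * 1.1280 * 3600) = 0.0458799 m^2
w = sqrt(0.0458799 / 0.11)
w = 0.6458 m


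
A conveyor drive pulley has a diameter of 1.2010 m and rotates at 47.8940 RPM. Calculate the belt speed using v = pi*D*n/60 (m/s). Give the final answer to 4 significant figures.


v = pi * 1.2010 * 47.8940 / 60
v = 3.012 m/s


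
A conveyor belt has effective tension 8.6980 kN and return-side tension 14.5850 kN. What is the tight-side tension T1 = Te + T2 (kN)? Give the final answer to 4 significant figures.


T1 = Te + T2 = 8.6980 + 14.5850
T1 = 23.28 kN


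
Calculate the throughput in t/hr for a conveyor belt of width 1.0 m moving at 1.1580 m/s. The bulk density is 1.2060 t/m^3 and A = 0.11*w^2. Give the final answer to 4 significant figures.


A = 0.11 * 1.0^2 = 0.11 m^2
C = 0.11 * 1.1580 * 1.2060 * 3600
C = 553.0 t/hr


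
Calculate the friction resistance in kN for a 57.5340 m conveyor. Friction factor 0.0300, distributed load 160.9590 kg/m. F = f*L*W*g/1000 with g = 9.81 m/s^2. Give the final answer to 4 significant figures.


F = 0.0300 * 57.5340 * 160.9590 * 9.81 / 1000
F = 2.725 kN


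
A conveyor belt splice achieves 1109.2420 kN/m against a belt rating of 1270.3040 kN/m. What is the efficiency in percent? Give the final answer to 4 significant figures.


Eff = 1109.2420 / 1270.3040 * 100
Eff = 87.32 %


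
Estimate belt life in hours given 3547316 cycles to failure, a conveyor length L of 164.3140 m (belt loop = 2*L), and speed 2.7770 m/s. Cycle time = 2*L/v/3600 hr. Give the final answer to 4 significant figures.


cycle_time = 2 * 164.3140 / 2.7770 / 3600 = 0.032872 hr
life = 3547316 * 0.032872 = 116600 hours


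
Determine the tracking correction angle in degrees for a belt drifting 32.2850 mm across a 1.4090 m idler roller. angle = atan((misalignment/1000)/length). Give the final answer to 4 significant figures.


misalign_m = 32.2850 / 1000 = 0.032285 m
angle = atan(0.032285 / 1.4090)
angle = 1.313 deg


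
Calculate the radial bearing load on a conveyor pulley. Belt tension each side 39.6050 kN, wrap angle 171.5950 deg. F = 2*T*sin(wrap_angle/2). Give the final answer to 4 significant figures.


F = 2 * 39.6050 * sin(171.5950/2 deg)
F = 79.00 kN


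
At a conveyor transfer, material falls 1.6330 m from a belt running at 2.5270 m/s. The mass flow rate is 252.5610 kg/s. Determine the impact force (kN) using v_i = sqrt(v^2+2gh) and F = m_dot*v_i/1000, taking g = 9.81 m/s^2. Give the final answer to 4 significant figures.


v_i = sqrt(2.5270^2 + 2*9.81*1.6330) = 6.19881 m/s
F = 252.5610 * 6.19881 / 1000
F = 1.566 kN


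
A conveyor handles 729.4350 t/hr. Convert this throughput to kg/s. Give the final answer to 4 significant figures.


m_dot = 729.4350 * 1000 / 3600
m_dot = 202.6 kg/s


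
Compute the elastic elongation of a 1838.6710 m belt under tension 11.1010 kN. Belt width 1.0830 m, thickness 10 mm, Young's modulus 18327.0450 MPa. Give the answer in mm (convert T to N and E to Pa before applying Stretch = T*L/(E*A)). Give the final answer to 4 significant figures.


A = 1.0830 * 0.01 = 0.01083 m^2
Stretch = 11.1010*1000 * 1838.6710 / (18327.0450e6 * 0.01083) * 1000
Stretch = 102.8 mm


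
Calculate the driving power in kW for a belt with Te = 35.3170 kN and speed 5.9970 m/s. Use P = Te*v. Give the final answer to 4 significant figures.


P = Te * v = 35.3170 * 5.9970
P = 211.8 kW


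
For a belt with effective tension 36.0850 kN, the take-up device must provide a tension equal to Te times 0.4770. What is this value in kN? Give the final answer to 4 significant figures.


T_tu = 36.0850 * 0.4770
T_tu = 17.21 kN


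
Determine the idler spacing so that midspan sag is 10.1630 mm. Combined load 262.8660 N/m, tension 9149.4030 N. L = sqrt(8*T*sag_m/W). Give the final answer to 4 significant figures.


sag = 10.1630/1000 = 0.010163 m
L = sqrt(8 * 9149.4030 * 0.010163 / 262.8660)
L = 1.682 m


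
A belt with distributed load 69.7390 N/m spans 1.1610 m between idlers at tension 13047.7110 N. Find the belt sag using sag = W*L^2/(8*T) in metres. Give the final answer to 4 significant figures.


sag = 69.7390 * 1.1610^2 / (8 * 13047.7110)
sag = 0.0009006 m


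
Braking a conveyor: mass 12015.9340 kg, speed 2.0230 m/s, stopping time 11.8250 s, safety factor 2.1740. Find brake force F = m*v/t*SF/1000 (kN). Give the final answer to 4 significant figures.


F = 12015.9340 * 2.0230 / 11.8250 * 2.1740 / 1000
F = 4.469 kN


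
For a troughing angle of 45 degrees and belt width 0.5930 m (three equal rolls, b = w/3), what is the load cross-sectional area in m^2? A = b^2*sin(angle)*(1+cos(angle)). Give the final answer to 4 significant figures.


b = 0.5930/3 = 0.197667 m
A = 0.197667^2 * sin(45 deg) * (1 + cos(45 deg))
A = 0.04716 m^2


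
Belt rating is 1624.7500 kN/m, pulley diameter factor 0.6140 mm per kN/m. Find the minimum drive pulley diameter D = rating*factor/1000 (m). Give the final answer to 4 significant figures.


D = 1624.7500 * 0.6140 / 1000
D = 0.9976 m


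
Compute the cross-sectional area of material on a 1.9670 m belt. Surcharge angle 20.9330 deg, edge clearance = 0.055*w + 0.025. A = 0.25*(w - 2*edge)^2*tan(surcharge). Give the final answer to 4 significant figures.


edge = 0.055*1.9670 + 0.025 = 0.133185 m
ew = 1.9670 - 2*0.133185 = 1.70063 m
A = 0.25 * 1.70063^2 * tan(20.9330 deg)
A = 0.2766 m^2


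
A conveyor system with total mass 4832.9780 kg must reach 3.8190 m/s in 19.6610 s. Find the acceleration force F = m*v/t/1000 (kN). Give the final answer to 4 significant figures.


F = 4832.9780 * 3.8190 / 19.6610 / 1000
F = 0.9388 kN


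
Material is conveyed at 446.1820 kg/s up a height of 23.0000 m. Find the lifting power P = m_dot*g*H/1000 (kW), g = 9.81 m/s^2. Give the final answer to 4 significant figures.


P = 446.1820 * 9.81 * 23.0000 / 1000
P = 100.7 kW


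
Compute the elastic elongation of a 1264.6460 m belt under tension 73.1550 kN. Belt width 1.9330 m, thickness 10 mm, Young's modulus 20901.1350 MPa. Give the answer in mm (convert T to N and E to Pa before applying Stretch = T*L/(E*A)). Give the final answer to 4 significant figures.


A = 1.9330 * 0.01 = 0.01933 m^2
Stretch = 73.1550*1000 * 1264.6460 / (20901.1350e6 * 0.01933) * 1000
Stretch = 229.0 mm


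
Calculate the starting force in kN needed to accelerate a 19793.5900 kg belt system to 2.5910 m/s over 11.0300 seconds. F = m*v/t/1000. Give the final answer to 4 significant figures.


F = 19793.5900 * 2.5910 / 11.0300 / 1000
F = 4.650 kN


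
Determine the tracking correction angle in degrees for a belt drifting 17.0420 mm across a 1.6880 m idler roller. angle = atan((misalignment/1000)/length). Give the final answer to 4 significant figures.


misalign_m = 17.0420 / 1000 = 0.017042 m
angle = atan(0.017042 / 1.6880)
angle = 0.5784 deg


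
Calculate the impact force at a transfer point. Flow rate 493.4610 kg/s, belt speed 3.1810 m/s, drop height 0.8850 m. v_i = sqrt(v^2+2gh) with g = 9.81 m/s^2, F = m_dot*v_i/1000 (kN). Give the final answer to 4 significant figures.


v_i = sqrt(3.1810^2 + 2*9.81*0.8850) = 5.24237 m/s
F = 493.4610 * 5.24237 / 1000
F = 2.587 kN


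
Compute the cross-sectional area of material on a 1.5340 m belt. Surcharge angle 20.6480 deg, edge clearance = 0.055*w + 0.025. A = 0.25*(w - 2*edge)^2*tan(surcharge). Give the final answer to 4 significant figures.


edge = 0.055*1.5340 + 0.025 = 0.10937 m
ew = 1.5340 - 2*0.10937 = 1.31526 m
A = 0.25 * 1.31526^2 * tan(20.6480 deg)
A = 0.1630 m^2


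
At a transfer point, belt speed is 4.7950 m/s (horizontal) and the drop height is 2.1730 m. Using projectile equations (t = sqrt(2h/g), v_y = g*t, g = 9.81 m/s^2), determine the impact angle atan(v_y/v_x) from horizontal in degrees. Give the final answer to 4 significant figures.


t = sqrt(2*2.1730/9.81) = 0.665595 s
v_y = 9.81 * 0.665595 = 6.52949 m/s
angle = atan(6.52949 / 4.7950) = 53.71 deg


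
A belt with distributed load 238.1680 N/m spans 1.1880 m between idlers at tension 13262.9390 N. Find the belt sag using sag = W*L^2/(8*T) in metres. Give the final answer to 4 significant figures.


sag = 238.1680 * 1.1880^2 / (8 * 13262.9390)
sag = 0.003168 m


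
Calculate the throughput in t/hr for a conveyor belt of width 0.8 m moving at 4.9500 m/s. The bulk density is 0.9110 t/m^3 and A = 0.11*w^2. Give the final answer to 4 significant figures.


A = 0.11 * 0.8^2 = 0.0704 m^2
C = 0.0704 * 4.9500 * 0.9110 * 3600
C = 1143 t/hr


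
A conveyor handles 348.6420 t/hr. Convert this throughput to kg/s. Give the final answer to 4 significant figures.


m_dot = 348.6420 * 1000 / 3600
m_dot = 96.84 kg/s


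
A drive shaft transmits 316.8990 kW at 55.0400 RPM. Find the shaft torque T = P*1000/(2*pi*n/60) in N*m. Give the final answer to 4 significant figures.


omega = 2*pi*55.0400/60 = 5.76378 rad/s
T = 316.8990*1000 / 5.76378
T = 54980 N*m


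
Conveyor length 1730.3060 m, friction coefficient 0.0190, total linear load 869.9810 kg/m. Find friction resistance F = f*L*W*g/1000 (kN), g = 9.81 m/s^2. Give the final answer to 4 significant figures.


F = 0.0190 * 1730.3060 * 869.9810 * 9.81 / 1000
F = 280.6 kN


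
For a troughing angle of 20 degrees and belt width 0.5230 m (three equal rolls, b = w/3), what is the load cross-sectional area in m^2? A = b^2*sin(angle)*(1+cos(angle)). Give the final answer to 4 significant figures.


b = 0.5230/3 = 0.174333 m
A = 0.174333^2 * sin(20 deg) * (1 + cos(20 deg))
A = 0.02016 m^2


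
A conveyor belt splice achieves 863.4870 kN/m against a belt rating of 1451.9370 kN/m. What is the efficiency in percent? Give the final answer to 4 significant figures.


Eff = 863.4870 / 1451.9370 * 100
Eff = 59.47 %


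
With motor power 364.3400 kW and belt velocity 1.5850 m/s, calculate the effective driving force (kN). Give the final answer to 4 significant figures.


Te = P / v = 364.3400 / 1.5850
Te = 229.9 kN


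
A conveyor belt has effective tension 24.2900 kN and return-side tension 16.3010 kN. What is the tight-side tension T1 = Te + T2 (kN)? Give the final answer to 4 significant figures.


T1 = Te + T2 = 24.2900 + 16.3010
T1 = 40.59 kN


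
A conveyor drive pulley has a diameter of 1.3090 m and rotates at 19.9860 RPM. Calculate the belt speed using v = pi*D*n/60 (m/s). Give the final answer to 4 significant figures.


v = pi * 1.3090 * 19.9860 / 60
v = 1.370 m/s


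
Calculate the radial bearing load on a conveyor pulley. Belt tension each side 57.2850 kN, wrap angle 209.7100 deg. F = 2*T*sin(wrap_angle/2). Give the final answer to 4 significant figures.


F = 2 * 57.2850 * sin(209.7100/2 deg)
F = 110.7 kN


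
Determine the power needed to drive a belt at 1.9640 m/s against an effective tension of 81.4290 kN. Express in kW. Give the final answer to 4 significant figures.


P = Te * v = 81.4290 * 1.9640
P = 159.9 kW


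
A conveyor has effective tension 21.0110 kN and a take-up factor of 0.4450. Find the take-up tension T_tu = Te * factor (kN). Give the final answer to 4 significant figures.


T_tu = 21.0110 * 0.4450
T_tu = 9.350 kN


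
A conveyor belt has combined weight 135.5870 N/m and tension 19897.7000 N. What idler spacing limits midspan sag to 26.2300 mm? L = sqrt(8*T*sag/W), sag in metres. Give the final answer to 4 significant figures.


sag = 26.2300/1000 = 0.026230 m
L = sqrt(8 * 19897.7000 * 0.026230 / 135.5870)
L = 5.549 m


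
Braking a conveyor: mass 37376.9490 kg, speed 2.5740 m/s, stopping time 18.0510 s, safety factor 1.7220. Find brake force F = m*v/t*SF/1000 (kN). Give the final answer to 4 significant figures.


F = 37376.9490 * 2.5740 / 18.0510 * 1.7220 / 1000
F = 9.178 kN


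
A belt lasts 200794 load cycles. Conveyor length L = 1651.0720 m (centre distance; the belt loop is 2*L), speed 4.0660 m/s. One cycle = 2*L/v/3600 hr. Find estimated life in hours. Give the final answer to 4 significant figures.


cycle_time = 2 * 1651.0720 / 4.0660 / 3600 = 0.225593 hr
life = 200794 * 0.225593 = 45300 hours


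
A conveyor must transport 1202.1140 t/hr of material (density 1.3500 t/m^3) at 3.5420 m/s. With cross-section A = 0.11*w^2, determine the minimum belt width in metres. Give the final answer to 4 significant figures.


A_req = 1202.1140 / (3.5420 * 1.3500 * 3600) = 0.069833 m^2
w = sqrt(0.069833 / 0.11)
w = 0.7968 m


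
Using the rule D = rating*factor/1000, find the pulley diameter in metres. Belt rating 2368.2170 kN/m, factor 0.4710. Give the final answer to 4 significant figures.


D = 2368.2170 * 0.4710 / 1000
D = 1.115 m


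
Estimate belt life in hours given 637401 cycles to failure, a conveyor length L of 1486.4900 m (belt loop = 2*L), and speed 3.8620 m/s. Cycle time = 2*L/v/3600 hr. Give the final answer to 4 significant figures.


cycle_time = 2 * 1486.4900 / 3.8620 / 3600 = 0.213834 hr
life = 637401 * 0.213834 = 136300 hours


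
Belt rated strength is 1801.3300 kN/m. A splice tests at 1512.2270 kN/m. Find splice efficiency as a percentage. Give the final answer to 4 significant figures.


Eff = 1512.2270 / 1801.3300 * 100
Eff = 83.95 %


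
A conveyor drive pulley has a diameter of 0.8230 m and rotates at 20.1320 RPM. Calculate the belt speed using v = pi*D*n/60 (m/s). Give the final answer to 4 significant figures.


v = pi * 0.8230 * 20.1320 / 60
v = 0.8675 m/s


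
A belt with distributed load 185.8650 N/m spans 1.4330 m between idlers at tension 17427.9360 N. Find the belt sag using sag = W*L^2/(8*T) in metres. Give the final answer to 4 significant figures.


sag = 185.8650 * 1.4330^2 / (8 * 17427.9360)
sag = 0.002737 m


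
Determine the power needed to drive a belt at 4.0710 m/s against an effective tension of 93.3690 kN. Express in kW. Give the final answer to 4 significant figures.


P = Te * v = 93.3690 * 4.0710
P = 380.1 kW


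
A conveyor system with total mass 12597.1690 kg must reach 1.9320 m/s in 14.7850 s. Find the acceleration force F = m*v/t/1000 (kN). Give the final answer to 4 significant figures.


F = 12597.1690 * 1.9320 / 14.7850 / 1000
F = 1.646 kN


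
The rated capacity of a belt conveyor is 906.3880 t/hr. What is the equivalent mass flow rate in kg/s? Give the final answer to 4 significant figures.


m_dot = 906.3880 * 1000 / 3600
m_dot = 251.8 kg/s


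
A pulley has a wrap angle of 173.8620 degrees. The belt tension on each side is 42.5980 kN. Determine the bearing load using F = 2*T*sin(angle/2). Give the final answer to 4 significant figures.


F = 2 * 42.5980 * sin(173.8620/2 deg)
F = 85.07 kN


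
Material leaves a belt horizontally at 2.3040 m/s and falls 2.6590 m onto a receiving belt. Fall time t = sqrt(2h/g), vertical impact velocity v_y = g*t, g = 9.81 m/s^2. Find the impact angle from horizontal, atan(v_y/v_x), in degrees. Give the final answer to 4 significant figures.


t = sqrt(2*2.6590/9.81) = 0.736274 s
v_y = 9.81 * 0.736274 = 7.22285 m/s
angle = atan(7.22285 / 2.3040) = 72.31 deg


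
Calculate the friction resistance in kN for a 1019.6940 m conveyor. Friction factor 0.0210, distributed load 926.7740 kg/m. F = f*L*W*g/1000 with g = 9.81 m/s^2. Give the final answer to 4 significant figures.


F = 0.0210 * 1019.6940 * 926.7740 * 9.81 / 1000
F = 194.7 kN


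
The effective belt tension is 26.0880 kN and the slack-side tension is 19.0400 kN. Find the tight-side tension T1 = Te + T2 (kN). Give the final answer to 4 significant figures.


T1 = Te + T2 = 26.0880 + 19.0400
T1 = 45.13 kN


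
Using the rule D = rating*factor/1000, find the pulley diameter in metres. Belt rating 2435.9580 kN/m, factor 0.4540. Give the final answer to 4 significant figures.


D = 2435.9580 * 0.4540 / 1000
D = 1.106 m


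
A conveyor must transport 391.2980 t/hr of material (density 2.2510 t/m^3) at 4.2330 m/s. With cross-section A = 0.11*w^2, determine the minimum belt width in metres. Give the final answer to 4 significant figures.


A_req = 391.2980 / (4.2330 * 2.2510 * 3600) = 0.0114073 m^2
w = sqrt(0.0114073 / 0.11)
w = 0.3220 m


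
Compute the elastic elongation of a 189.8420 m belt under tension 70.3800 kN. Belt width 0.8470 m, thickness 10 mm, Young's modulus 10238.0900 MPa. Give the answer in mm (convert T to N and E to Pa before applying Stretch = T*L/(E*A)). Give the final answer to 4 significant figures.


A = 0.8470 * 0.01 = 0.00847 m^2
Stretch = 70.3800*1000 * 189.8420 / (10238.0900e6 * 0.00847) * 1000
Stretch = 154.1 mm


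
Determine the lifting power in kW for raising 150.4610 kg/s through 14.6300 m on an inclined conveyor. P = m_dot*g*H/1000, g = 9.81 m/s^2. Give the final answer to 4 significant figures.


P = 150.4610 * 9.81 * 14.6300 / 1000
P = 21.59 kW


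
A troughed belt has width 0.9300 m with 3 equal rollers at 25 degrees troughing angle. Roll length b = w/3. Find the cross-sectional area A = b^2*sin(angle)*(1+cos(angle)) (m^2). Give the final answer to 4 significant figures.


b = 0.9300/3 = 0.31 m
A = 0.31^2 * sin(25 deg) * (1 + cos(25 deg))
A = 0.07742 m^2


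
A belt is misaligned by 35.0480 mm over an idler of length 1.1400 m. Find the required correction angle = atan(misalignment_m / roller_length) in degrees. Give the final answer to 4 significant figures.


misalign_m = 35.0480 / 1000 = 0.035048 m
angle = atan(0.035048 / 1.1400)
angle = 1.761 deg


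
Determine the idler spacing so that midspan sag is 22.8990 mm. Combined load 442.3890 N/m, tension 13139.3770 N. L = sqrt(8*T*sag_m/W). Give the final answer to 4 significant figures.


sag = 22.8990/1000 = 0.022899 m
L = sqrt(8 * 13139.3770 * 0.022899 / 442.3890)
L = 2.333 m


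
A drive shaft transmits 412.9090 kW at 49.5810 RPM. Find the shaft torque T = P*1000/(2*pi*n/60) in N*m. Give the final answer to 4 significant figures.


omega = 2*pi*49.5810/60 = 5.19211 rad/s
T = 412.9090*1000 / 5.19211
T = 79530 N*m


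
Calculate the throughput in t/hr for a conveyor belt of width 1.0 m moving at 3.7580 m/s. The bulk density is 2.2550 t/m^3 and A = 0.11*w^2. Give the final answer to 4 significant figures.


A = 0.11 * 1.0^2 = 0.11 m^2
C = 0.11 * 3.7580 * 2.2550 * 3600
C = 3356 t/hr


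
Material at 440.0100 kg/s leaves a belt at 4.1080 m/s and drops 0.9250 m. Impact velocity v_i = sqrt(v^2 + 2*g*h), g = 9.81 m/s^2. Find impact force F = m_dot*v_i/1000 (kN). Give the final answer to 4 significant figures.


v_i = sqrt(4.1080^2 + 2*9.81*0.9250) = 5.91812 m/s
F = 440.0100 * 5.91812 / 1000
F = 2.604 kN


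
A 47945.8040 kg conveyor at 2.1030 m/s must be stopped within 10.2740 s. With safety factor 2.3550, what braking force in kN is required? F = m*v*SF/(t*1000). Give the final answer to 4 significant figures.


F = 47945.8040 * 2.1030 / 10.2740 * 2.3550 / 1000
F = 23.11 kN


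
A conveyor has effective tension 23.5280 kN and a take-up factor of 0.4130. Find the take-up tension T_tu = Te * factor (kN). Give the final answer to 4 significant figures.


T_tu = 23.5280 * 0.4130
T_tu = 9.717 kN


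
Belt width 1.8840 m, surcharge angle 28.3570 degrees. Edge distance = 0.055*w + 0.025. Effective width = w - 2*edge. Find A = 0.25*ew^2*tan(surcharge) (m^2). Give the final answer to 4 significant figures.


edge = 0.055*1.8840 + 0.025 = 0.12862 m
ew = 1.8840 - 2*0.12862 = 1.62676 m
A = 0.25 * 1.62676^2 * tan(28.3570 deg)
A = 0.3571 m^2


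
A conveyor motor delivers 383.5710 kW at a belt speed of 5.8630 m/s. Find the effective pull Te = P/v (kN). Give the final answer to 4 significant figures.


Te = P / v = 383.5710 / 5.8630
Te = 65.42 kN


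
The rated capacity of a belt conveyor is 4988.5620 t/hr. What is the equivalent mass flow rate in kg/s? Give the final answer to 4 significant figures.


m_dot = 4988.5620 * 1000 / 3600
m_dot = 1386 kg/s


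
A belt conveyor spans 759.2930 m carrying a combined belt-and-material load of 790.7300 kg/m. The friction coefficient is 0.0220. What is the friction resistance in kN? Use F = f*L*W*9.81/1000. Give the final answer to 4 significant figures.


F = 0.0220 * 759.2930 * 790.7300 * 9.81 / 1000
F = 129.6 kN


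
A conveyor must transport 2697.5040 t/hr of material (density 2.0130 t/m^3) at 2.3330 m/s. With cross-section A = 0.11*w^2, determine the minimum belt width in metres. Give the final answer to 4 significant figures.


A_req = 2697.5040 / (2.3330 * 2.0130 * 3600) = 0.159552 m^2
w = sqrt(0.159552 / 0.11)
w = 1.204 m


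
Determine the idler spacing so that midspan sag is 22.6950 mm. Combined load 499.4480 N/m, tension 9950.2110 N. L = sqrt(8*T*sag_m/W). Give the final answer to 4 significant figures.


sag = 22.6950/1000 = 0.022695 m
L = sqrt(8 * 9950.2110 * 0.022695 / 499.4480)
L = 1.902 m


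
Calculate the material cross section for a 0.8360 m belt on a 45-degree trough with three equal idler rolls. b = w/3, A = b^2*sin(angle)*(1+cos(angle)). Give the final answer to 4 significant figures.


b = 0.8360/3 = 0.278667 m
A = 0.278667^2 * sin(45 deg) * (1 + cos(45 deg))
A = 0.09374 m^2


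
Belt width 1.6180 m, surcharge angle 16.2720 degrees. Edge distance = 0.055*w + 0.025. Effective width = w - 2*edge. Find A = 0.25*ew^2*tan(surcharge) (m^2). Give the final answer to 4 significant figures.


edge = 0.055*1.6180 + 0.025 = 0.11399 m
ew = 1.6180 - 2*0.11399 = 1.39002 m
A = 0.25 * 1.39002^2 * tan(16.2720 deg)
A = 0.1410 m^2


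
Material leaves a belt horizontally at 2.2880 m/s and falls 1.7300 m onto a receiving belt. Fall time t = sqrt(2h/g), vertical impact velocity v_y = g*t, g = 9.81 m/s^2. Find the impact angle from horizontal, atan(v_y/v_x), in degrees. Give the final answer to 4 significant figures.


t = sqrt(2*1.7300/9.81) = 0.593887 s
v_y = 9.81 * 0.593887 = 5.82603 m/s
angle = atan(5.82603 / 2.2880) = 68.56 deg


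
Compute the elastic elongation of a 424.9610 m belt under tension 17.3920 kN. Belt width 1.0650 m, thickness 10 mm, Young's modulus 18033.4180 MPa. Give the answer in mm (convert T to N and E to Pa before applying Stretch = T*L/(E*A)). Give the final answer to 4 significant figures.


A = 1.0650 * 0.01 = 0.01065 m^2
Stretch = 17.3920*1000 * 424.9610 / (18033.4180e6 * 0.01065) * 1000
Stretch = 38.48 mm


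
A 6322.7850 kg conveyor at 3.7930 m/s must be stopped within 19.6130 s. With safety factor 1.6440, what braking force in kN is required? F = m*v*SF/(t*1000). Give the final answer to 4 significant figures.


F = 6322.7850 * 3.7930 / 19.6130 * 1.6440 / 1000
F = 2.010 kN


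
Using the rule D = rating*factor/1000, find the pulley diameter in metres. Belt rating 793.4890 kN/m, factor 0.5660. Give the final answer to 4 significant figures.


D = 793.4890 * 0.5660 / 1000
D = 0.4491 m


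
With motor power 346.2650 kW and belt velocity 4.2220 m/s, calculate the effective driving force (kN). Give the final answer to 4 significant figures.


Te = P / v = 346.2650 / 4.2220
Te = 82.01 kN


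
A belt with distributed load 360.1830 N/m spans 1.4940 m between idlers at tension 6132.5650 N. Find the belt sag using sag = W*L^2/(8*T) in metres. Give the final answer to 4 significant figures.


sag = 360.1830 * 1.4940^2 / (8 * 6132.5650)
sag = 0.01639 m


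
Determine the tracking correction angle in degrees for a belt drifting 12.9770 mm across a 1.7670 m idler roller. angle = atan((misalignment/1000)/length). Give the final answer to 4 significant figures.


misalign_m = 12.9770 / 1000 = 0.012977 m
angle = atan(0.012977 / 1.7670)
angle = 0.4208 deg


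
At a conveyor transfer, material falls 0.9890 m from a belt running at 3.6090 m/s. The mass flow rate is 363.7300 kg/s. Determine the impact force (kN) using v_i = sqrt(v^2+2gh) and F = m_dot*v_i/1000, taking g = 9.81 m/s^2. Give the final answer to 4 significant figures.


v_i = sqrt(3.6090^2 + 2*9.81*0.9890) = 5.69465 m/s
F = 363.7300 * 5.69465 / 1000
F = 2.071 kN


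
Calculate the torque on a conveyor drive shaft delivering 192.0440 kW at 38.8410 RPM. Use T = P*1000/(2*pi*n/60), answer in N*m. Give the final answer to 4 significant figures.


omega = 2*pi*38.8410/60 = 4.06742 rad/s
T = 192.0440*1000 / 4.06742
T = 47220 N*m


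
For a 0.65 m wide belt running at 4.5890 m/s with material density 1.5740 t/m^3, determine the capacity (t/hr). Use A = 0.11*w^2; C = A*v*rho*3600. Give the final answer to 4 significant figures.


A = 0.11 * 0.65^2 = 0.046475 m^2
C = 0.046475 * 4.5890 * 1.5740 * 3600
C = 1208 t/hr


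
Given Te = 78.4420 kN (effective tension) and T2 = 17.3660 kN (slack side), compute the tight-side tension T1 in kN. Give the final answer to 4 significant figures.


T1 = Te + T2 = 78.4420 + 17.3660
T1 = 95.81 kN


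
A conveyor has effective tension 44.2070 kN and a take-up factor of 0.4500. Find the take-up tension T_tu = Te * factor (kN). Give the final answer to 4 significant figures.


T_tu = 44.2070 * 0.4500
T_tu = 19.89 kN


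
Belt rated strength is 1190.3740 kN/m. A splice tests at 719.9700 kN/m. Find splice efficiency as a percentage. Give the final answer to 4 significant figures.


Eff = 719.9700 / 1190.3740 * 100
Eff = 60.48 %


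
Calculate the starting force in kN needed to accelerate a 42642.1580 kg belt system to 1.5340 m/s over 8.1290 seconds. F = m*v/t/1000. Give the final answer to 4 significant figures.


F = 42642.1580 * 1.5340 / 8.1290 / 1000
F = 8.047 kN


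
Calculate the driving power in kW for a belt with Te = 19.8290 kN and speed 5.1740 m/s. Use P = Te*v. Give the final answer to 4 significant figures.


P = Te * v = 19.8290 * 5.1740
P = 102.6 kW


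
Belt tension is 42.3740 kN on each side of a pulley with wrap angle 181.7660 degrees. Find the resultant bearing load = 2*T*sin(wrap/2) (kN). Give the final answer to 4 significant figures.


F = 2 * 42.3740 * sin(181.7660/2 deg)
F = 84.74 kN


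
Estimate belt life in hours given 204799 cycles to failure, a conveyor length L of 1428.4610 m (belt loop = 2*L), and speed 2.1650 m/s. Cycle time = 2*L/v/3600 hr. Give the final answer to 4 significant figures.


cycle_time = 2 * 1428.4610 / 2.1650 / 3600 = 0.366554 hr
life = 204799 * 0.366554 = 75070 hours


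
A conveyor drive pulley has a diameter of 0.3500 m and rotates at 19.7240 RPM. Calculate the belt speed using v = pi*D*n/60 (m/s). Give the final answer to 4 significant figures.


v = pi * 0.3500 * 19.7240 / 60
v = 0.3615 m/s


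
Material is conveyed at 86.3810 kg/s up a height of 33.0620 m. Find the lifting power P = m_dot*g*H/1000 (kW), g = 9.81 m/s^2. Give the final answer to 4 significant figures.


P = 86.3810 * 9.81 * 33.0620 / 1000
P = 28.02 kW


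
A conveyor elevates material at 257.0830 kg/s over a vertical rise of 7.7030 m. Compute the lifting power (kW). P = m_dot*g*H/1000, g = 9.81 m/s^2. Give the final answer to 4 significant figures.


P = 257.0830 * 9.81 * 7.7030 / 1000
P = 19.43 kW


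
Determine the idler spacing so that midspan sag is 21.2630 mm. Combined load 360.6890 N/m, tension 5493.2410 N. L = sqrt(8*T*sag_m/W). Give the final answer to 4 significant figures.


sag = 21.2630/1000 = 0.021263 m
L = sqrt(8 * 5493.2410 * 0.021263 / 360.6890)
L = 1.610 m


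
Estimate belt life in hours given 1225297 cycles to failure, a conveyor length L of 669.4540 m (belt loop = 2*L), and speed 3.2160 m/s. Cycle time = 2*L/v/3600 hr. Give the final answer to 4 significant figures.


cycle_time = 2 * 669.4540 / 3.2160 / 3600 = 0.115646 hr
life = 1225297 * 0.115646 = 141700 hours


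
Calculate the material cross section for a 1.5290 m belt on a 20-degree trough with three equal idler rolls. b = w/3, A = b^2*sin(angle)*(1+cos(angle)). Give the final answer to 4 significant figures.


b = 1.5290/3 = 0.509667 m
A = 0.509667^2 * sin(20 deg) * (1 + cos(20 deg))
A = 0.1723 m^2


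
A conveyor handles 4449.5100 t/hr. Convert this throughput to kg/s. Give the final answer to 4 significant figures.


m_dot = 4449.5100 * 1000 / 3600
m_dot = 1236 kg/s


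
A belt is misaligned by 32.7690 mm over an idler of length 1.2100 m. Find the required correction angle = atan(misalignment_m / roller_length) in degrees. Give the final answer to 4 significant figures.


misalign_m = 32.7690 / 1000 = 0.032769 m
angle = atan(0.032769 / 1.2100)
angle = 1.551 deg


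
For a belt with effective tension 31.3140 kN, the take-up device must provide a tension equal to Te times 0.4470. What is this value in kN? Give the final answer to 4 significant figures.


T_tu = 31.3140 * 0.4470
T_tu = 14.00 kN


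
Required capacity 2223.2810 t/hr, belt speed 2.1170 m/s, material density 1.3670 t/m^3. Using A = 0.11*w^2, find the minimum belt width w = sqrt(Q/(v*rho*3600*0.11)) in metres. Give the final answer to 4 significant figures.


A_req = 2223.2810 / (2.1170 * 1.3670 * 3600) = 0.213404 m^2
w = sqrt(0.213404 / 0.11)
w = 1.393 m


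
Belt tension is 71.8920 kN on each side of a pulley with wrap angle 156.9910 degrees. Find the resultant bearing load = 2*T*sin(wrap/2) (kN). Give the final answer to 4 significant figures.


F = 2 * 71.8920 * sin(156.9910/2 deg)
F = 140.9 kN


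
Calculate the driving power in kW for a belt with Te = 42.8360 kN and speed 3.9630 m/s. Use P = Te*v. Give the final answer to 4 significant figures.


P = Te * v = 42.8360 * 3.9630
P = 169.8 kW


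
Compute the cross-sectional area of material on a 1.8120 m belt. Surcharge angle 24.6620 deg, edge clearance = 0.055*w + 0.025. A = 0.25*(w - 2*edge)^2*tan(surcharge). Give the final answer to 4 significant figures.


edge = 0.055*1.8120 + 0.025 = 0.12466 m
ew = 1.8120 - 2*0.12466 = 1.56268 m
A = 0.25 * 1.56268^2 * tan(24.6620 deg)
A = 0.2803 m^2
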